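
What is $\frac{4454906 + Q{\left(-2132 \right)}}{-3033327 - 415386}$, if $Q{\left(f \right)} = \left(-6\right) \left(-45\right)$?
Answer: $- \frac{4455176}{3448713} \approx -1.2918$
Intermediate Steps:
$Q{\left(f \right)} = 270$
$\frac{4454906 + Q{\left(-2132 \right)}}{-3033327 - 415386} = \frac{4454906 + 270}{-3033327 - 415386} = \frac{4455176}{-3448713} = 4455176 \left(- \frac{1}{3448713}\right) = - \frac{4455176}{3448713}$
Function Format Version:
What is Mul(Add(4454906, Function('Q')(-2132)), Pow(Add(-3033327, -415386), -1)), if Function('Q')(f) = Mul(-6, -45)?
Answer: Rational(-4455176, 3448713) ≈ -1.2918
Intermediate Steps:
Function('Q')(f) = 270
Mul(Add(4454906, Function('Q')(-2132)), Pow(Add(-3033327, -415386), -1)) = Mul(Add(4454906, 270), Pow(Add(-3033327, -415386), -1)) = Mul(4455176, Pow(-3448713, -1)) = Mul(4455176, Rational(-1, 3448713)) = Rational(-4455176, 3448713)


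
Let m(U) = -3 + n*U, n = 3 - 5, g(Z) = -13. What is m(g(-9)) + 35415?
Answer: 35438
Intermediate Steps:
n = -2
m(U) = -3 - 2*U
m(g(-9)) + 35415 = (-3 - 2*(-13)) + 35415 = (-3 + 26) + 35415 = 23 + 35415 = 35438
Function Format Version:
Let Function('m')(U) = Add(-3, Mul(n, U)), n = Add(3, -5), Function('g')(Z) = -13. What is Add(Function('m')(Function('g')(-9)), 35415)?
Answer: 35438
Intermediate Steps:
n = -2
Function('m')(U) = Add(-3, Mul(-2, U))
Add(Function('m')(Function('g')(-9)), 35415) = Add(Add(-3, Mul(-2, -13)), 35415) = Add(Add(-3, 26), 35415) = Add(23, 35415) = 35438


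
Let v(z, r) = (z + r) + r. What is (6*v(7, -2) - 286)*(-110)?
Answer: 29480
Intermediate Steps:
v(z, r) = z + 2*r (v(z, r) = (r + z) + r = z + 2*r)
(6*v(7, -2) - 286)*(-110) = (6*(7 + 2*(-2)) - 286)*(-110) = (6*(7 - 4) - 286)*(-110) = (6*3 - 286)*(-110) = (18 - 286)*(-110) = -268*(-110) = 29480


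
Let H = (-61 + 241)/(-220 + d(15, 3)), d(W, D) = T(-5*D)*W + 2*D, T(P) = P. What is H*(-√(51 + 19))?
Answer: 180*√70/439 ≈ 3.4305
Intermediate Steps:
d(W, D) = 2*D - 5*D*W (d(W, D) = (-5*D)*W + 2*D = -5*D*W + 2*D = 2*D - 5*D*W)
H = -180/439 (H = (-61 + 241)/(-220 + 3*(2 - 5*15)) = 180/(-220 + 3*(2 - 75)) = 180/(-220 + 3*(-73)) = 180/(-220 - 219) = 180/(-439) = 180*(-1/439) = -180/439 ≈ -0.41002)
H*(-√(51 + 19)) = -(-180)*√(51 + 19)/439 = -(-180)*√70/439 = 180*√70/439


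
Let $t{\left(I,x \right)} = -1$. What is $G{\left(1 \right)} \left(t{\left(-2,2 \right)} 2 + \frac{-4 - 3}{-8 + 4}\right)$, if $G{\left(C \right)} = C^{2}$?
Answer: $- \frac{1}{4} \approx -0.25$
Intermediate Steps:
$G{\left(1 \right)} \left(t{\left(-2,2 \right)} 2 + \frac{-4 - 3}{-8 + 4}\right) = 1^{2} \left(\left(-1\right) 2 + \frac{-4 - 3}{-8 + 4}\right) = 1 \left(-2 - \frac{7}{-4}\right) = 1 \left(-2 - - \frac{7}{4}\right) = 1 \left(-2 + \frac{7}{4}\right) = 1 \left(- \frac{1}{4}\right) = - \frac{1}{4}$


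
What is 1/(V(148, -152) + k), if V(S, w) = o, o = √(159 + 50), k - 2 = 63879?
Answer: 63881/4080781952 - √209/4080781952 ≈ 1.5651e-5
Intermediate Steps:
k = 63881 (k = 2 + 63879 = 63881)
o = √209 ≈ 14.457
V(S, w) = √209
1/(V(148, -152) + k) = 1/(√209 + 63881) = 1/(63881 + √209)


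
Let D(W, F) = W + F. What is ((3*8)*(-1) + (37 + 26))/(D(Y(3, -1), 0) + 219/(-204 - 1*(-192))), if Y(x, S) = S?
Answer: -156/77 ≈ -2.0260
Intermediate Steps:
D(W, F) = F + W
((3*8)*(-1) + (37 + 26))/(D(Y(3, -1), 0) + 219/(-204 - 1*(-192))) = ((3*8)*(-1) + (37 + 26))/((0 - 1) + 219/(-204 - 1*(-192))) = (24*(-1) + 63)/(-1 + 219/(-204 + 192)) = (-24 + 63)/(-1 + 219/(-12)) = 39/(-1 + 219*(-1/12)) = 39/(-1 - 73/4) = 39/(-77/4) = 39*(-4/77) = -156/77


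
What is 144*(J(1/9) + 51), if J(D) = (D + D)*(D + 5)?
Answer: 67568/9 ≈ 7507.6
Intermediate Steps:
J(D) = 2*D*(5 + D) (J(D) = (2*D)*(5 + D) = 2*D*(5 + D))
144*(J(1/9) + 51) = 144*(2*(5 + 1/9)/9 + 51) = 144*(2*(⅑)*(5 + ⅑) + 51) = 144*(2*(⅑)*(46/9) + 51) = 144*(92/81 + 51) = 144*(4223/81) = 67568/9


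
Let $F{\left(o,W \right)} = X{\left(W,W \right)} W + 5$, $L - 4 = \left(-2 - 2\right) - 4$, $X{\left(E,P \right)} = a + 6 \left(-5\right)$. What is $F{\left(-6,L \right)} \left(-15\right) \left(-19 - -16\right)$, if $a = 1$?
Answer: $5445$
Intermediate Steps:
$X{\left(E,P \right)} = -29$ ($X{\left(E,P \right)} = 1 + 6 \left(-5\right) = 1 - 30 = -29$)
$L = -4$ ($L = 4 - 8 = -4$)
$F{\left(o,W \right)} = 5 - 29 W$ ($F{\left(o,W \right)} = - 29 W + 5 = 5 - 29 W$)
$F{\left(-6,L \right)} \left(-15\right) \left(-19 - -16\right) = \left(5 - -116\right) \left(-15\right) \left(-19 - -16\right) = \left(5 + 116\right) \left(-15\right) \left(-19 + 16\right) = 121 \left(-15\right) \left(-3\right) = \left(-1815\right) \left(-3\right) = 5445$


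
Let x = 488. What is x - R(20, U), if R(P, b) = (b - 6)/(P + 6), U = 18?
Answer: 6338/13 ≈ 487.54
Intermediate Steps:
R(P, b) = (-6 + b)/(6 + P)
x - R(20, U) = 488 - (-6 + 18)/(6 + 20) = 488 - 12/26 = 488 - 1*6/13 = 488 - 6/13 = 6338/13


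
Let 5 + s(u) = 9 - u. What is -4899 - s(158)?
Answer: -4745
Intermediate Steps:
s(u) = 4 - u (s(u) = -5 + (9 - u) = 4 - u)
-4899 - s(158) = -4899 - (4 - 1*158) = -4899 - (4 - 158) = -4899 - 1*(-154) = -4899 + 154 = -4745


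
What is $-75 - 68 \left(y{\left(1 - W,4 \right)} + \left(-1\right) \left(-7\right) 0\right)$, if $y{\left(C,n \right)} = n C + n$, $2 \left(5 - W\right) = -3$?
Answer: $1149$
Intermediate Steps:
$W = \frac{13}{2}$ ($W = 5 - - \frac{3}{2} = 5 + \frac{3}{2} = \frac{13}{2} \approx 6.5$)
$y{\left(C,n \right)} = n + C n$ ($y{\left(C,n \right)} = C n + n = n + C n$)
$-75 - 68 \left(y{\left(1 - W,4 \right)} + \left(-1\right) \left(-7\right) 0\right) = -75 - 68 \left(4 \left(1 + \left(1 - \frac{13}{2}\right)\right) + \left(-1\right) \left(-7\right) 0\right) = -75 - 68 \left(4 \left(1 + \left(1 - \frac{13}{2}\right)\right) + 7 \cdot 0\right) = -75 - 68 \left(4 \left(1 - \frac{11}{2}\right) + 0\right) = -75 - 68 \left(4 \left(- \frac{9}{2}\right) + 0\right) = -75 - 68 \left(-18 + 0\right) = -75 - -1224 = -75 + 1224 = 1149$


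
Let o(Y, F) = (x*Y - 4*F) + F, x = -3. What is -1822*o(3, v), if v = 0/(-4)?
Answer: 16398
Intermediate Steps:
v = 0 (v = 0*(-¼) = 0)
o(Y, F) = -3*F - 3*Y (o(Y, F) = (-3*Y - 4*F) + F = (-4*F - 3*Y) + F = -3*F - 3*Y)
-1822*o(3, v) = -1822*(-3*0 - 3*3) = -1822*(0 - 9) = -1822*(-9) = 16398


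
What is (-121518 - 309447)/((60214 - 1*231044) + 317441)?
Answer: -430965/146611 ≈ -2.9395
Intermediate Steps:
(-121518 - 309447)/((60214 - 1*231044) + 317441) = -430965/((60214 - 231044) + 317441) = -430965/(-170830 + 317441) = -430965/146611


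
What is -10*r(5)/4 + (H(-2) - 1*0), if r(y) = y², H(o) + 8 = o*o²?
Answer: -157/2 ≈ -78.500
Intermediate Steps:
H(o) = -8 + o³ (H(o) = -8 + o*o² = -8 + o³)
-10*r(5)/4 + (H(-2) - 1*0) = -10*5²/4 + ((-8 + (-2)³) - 1*0) = -250/4 + ((-8 - 8) + 0) = -10*25/4 + (-16 + 0) = -125/2 - 16 = -157/2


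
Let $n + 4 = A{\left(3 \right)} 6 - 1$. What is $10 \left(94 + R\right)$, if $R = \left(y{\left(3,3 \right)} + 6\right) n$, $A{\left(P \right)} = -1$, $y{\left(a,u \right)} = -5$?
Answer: $830$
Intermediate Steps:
$n = -11$ ($n = -4 - 7 = -11$)
$R = -11$ ($R = \left(-5 + 6\right) \left(-11\right) = 1 \left(-11\right) = -11$)
$10 \left(94 + R\right) = 10 \left(94 - 11\right) = 10 \cdot 83 = 830$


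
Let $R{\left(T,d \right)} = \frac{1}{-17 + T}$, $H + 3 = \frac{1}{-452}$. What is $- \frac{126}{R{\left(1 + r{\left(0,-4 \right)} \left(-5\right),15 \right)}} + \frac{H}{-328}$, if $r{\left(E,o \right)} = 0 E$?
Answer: $\frac{298885453}{148256} \approx 2016.0$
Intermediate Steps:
$H = - \frac{1357}{452}$ ($H = -3 + \frac{1}{-452} = -3 - \frac{1}{452} = - \frac{1357}{452} \approx -3.0022$)
$r{\left(E,o \right)} = 0$
$- \frac{126}{R{\left(1 + r{\left(0,-4 \right)} \left(-5\right),15 \right)}} + \frac{H}{-328} = - \frac{126}{\frac{1}{-17 + \left(1 + 0 \left(-5\right)\right)}} - \frac{1357}{452 \left(-328\right)} = - \frac{126}{\frac{1}{-17 + \left(1 + 0\right)}} - - \frac{1357}{148256} = - \frac{126}{\frac{1}{-17 + 1}} + \frac{1357}{148256} = - \frac{126}{\frac{1}{-16}} + \frac{1357}{148256} = - \frac{126}{- \frac{1}{16}} + \frac{1357}{148256} = \left(-126\right) \left(-16\right) + \frac{1357}{148256} = 2016 + \frac{1357}{148256} = \frac{298885453}{148256}$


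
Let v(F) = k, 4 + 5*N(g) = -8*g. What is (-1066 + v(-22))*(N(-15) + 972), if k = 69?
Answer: -4961072/5 ≈ -9.9221e+5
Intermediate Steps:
N(g) = -4/5 - 8*g/5 (N(g) = -4/5 + (-8*g)/5 = -4/5 - 8*g/5)
v(F) = 69
(-1066 + v(-22))*(N(-15) + 972) = (-1066 + 69)*((-4/5 - 8/5*(-15)) + 972) = -997*((-4/5 + 24) + 972) = -997*(116/5 + 972) = -997*4976/5 = -4961072/5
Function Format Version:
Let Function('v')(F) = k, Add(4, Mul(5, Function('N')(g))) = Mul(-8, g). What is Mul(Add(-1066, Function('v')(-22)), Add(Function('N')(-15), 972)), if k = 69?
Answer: Rational(-4961072, 5) ≈ -9.9221e+5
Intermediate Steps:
Function('N')(g) = Add(Rational(-4, 5), Mul(Rational(-8, 5), g)) (Function('N')(g) = Add(Rational(-4, 5), Mul(Rational(1, 5), Mul(-8, g))) = Add(Rational(-4, 5), Mul(Rational(-8, 5), g)))
Function('v')(F) = 69
Mul(Add(-1066, Function('v')(-22)), Add(Function('N')(-15), 972)) = Mul(Add(-1066, 69), Add(Add(Rational(-4, 5), Mul(Rational(-8, 5), -15)), 972)) = Mul(-997, Add(Add(Rational(-4, 5), 24), 972)) = Mul(-997, Add(Rational(116, 5), 972)) = Mul(-997, Rational(4976, 5)) = Rational(-4961072, 5)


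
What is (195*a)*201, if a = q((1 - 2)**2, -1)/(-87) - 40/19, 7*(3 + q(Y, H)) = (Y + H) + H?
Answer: -312802230/3857 ≈ -81100.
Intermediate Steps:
q(Y, H) = -3 + Y/7 + 2*H/7 (q(Y, H) = -3 + ((Y + H) + H)/7 = -3 + ((H + Y) + H)/7 = -3 + (Y + 2*H)/7 = -3 + (Y/7 + 2*H/7) = -3 + Y/7 + 2*H/7)
a = -23942/11571 (a = (-3 + (1 - 2)**2/7 + (2/7)*(-1))/(-87) - 40/19 = (-3 + (1/7)*(-1)**2 - 2/7)*(-1/87) - 40*1/19 = (-3 + (1/7)*1 - 2/7)*(-1/87) - 40/19 = (-3 + 1/7 - 2/7)*(-1/87) - 40/19 = -22/7*(-1/87) - 40/19 = 22/609 - 40/19 = -23942/11571 ≈ -2.0691)
(195*a)*201 = (195*(-23942/11571))*201 = -1556230/3857*201 = -312802230/3857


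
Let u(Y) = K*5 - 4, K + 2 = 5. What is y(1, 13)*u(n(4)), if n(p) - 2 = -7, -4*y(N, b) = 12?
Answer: -33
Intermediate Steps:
y(N, b) = -3 (y(N, b) = -¼*12 = -3)
K = 3 (K = -2 + 5 = 3)
n(p) = -5 (n(p) = 2 - 7 = -5)
u(Y) = 11 (u(Y) = 3*5 - 4 = 15 - 4 = 11)
y(1, 13)*u(n(4)) = -3*11 = -33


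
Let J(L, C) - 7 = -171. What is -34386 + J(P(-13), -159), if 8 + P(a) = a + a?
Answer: -34550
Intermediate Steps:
P(a) = -8 + 2*a (P(a) = -8 + (a + a) = -8 + 2*a)
J(L, C) = -164 (J(L, C) = 7 - 171 = -164)
-34386 + J(P(-13), -159) = -34386 - 164 = -34550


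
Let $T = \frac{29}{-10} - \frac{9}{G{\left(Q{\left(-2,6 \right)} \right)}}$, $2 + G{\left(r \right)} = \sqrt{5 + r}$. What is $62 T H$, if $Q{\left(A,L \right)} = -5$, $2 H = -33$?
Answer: $- \frac{8184}{5} \approx -1636.8$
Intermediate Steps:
$H = - \frac{33}{2}$ ($H = \frac{1}{2} \left(-33\right) = - \frac{33}{2} \approx -16.5$)
$G{\left(r \right)} = -2 + \sqrt{5 + r}$
$T = \frac{8}{5}$ ($T = \frac{29}{-10} - \frac{9}{-2 + \sqrt{5 - 5}} = 29 \left(- \frac{1}{10}\right) - \frac{9}{-2 + \sqrt{0}} = - \frac{29}{10} - \frac{9}{-2 + 0} = - \frac{29}{10} - \frac{9}{-2} = - \frac{29}{10} - - \frac{9}{2} = - \frac{29}{10} + \frac{9}{2} = \frac{8}{5} \approx 1.6$)
$62 T H = 62 \cdot \frac{8}{5} \left(- \frac{33}{2}\right) = \frac{496}{5} \left(- \frac{33}{2}\right) = - \frac{8184}{5}$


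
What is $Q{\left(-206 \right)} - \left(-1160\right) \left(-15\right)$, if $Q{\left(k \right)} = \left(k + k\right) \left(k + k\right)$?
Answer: $152344$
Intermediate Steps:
$Q{\left(k \right)} = 4 k^{2}$ ($Q{\left(k \right)} = 2 k 2 k = 4 k^{2}$)
$Q{\left(-206 \right)} - \left(-1160\right) \left(-15\right) = 4 \left(-206\right)^{2} - \left(-1160\right) \left(-15\right) = 4 \cdot 42436 - 17400 = 169744 - 17400 = 152344$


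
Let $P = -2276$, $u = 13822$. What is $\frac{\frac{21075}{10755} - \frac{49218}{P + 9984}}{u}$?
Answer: $- \frac{12229783}{38194581396} \approx -0.0003202$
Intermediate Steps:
$\frac{\frac{21075}{10755} - \frac{49218}{P + 9984}}{u} = \frac{\frac{21075}{10755} - \frac{49218}{-2276 + 9984}}{13822} = \left(21075 \cdot \frac{1}{10755} - \frac{49218}{7708}\right) \frac{1}{13822} = \left(\frac{1405}{717} - \frac{24609}{3854}\right) \frac{1}{13822} = \left(- \frac{12229783}{2763318}\right) \frac{1}{13822} = - \frac{12229783}{38194581396}$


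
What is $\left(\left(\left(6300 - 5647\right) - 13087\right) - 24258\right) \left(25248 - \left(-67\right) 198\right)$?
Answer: $-1413155688$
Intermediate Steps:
$\left(\left(\left(6300 - 5647\right) - 13087\right) - 24258\right) \left(25248 - \left(-67\right) 198\right) = \left(\left(653 - 13087\right) - 24258\right) \left(25248 - -13266\right) = \left(-12434 - 24258\right) \left(25248 + 13266\right) = \left(-36692\right) 38514 = -1413155688$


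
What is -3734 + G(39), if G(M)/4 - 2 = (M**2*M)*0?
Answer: -3726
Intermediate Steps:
G(M) = 8 (G(M) = 8 + 4*((M**2*M)*0) = 8 + 4*(M**3*0) = 8 + 4*0 = 8 + 0 = 8)
-3734 + G(39) = -3734 + 8 = -3726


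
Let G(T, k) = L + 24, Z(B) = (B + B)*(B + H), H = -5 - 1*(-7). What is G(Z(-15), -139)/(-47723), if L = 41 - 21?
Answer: -44/47723 ≈ -0.00092199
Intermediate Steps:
H = 2 (H = -5 + 7 = 2)
Z(B) = 2*B*(2 + B) (Z(B) = (B + B)*(B + 2) = (2*B)*(2 + B) = 2*B*(2 + B))
L = 20
G(T, k) = 44 (G(T, k) = 20 + 24 = 44)
G(Z(-15), -139)/(-47723) = 44/(-47723) = 44*(-1/47723) = -44/47723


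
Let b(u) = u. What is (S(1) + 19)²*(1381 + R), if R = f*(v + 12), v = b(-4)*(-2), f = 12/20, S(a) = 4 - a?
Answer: 674212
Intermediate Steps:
f = ⅗ (f = 12*(1/20) = ⅗ ≈ 0.60000)
v = 8 (v = -4*(-2) = 8)
R = 12 (R = 3*(8 + 12)/5 = (⅗)*20 = 12)
(S(1) + 19)²*(1381 + R) = ((4 - 1*1) + 19)²*(1381 + 12) = ((4 - 1) + 19)²*1393 = (3 + 19)²*1393 = 22²*1393 = 484*1393 = 674212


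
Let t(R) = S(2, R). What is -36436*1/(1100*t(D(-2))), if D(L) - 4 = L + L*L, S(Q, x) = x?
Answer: -9109/1650 ≈ -5.5206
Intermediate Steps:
D(L) = 4 + L + L**2 (D(L) = 4 + (L + L*L) = 4 + (L + L**2) = 4 + L + L**2)
t(R) = R
-36436*1/(1100*t(D(-2))) = -36436*1/(1100*(4 - 2 + (-2)**2)) = -36436*1/(1100*(4 - 2 + 4)) = -36436/((6*25)*44) = -36436/(150*44) = -36436/6600 = -36436*1/6600 = -9109/1650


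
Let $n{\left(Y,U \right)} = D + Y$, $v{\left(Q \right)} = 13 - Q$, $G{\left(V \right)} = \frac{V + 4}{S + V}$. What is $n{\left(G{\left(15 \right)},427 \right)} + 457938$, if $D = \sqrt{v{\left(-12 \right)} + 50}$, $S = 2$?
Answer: $\frac{7784965}{17} + 5 \sqrt{3} \approx 4.5795 \cdot 10^{5}$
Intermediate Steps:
$G{\left(V \right)} = \frac{4 + V}{2 + V}$ ($G{\left(V \right)} = \frac{V + 4}{2 + V} = \frac{4 + V}{2 + V}$)
$D = 5 \sqrt{3}$ ($D = \sqrt{\left(13 - -12\right) + 50} = \sqrt{\left(13 + 12\right) + 50} = \sqrt{25 + 50} = \sqrt{75} = 5 \sqrt{3} \approx 8.6602$)
$n{\left(Y,U \right)} = Y + 5 \sqrt{3}$ ($n{\left(Y,U \right)} = 5 \sqrt{3} + Y = Y + 5 \sqrt{3}$)
$n{\left(G{\left(15 \right)},427 \right)} + 457938 = \left(\frac{4 + 15}{2 + 15} + 5 \sqrt{3}\right) + 457938 = \left(\frac{1}{17} \cdot 19 + 5 \sqrt{3}\right) + 457938 = \left(\frac{19}{17} + 5 \sqrt{3}\right) + 457938 = \frac{7784965}{17} + 5 \sqrt{3}$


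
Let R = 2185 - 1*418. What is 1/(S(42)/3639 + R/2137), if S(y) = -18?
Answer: 2592181/2130549 ≈ 1.2167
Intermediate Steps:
R = 1767 (R = 2185 - 418 = 1767)
1/(S(42)/3639 + R/2137) = 1/(-18/3639 + 1767/2137) = 1/(-18*1/3639 + 1767*(1/2137)) = 1/(-6/1213 + 1767/2137) = 1/(2130549/2592181) = 2592181/2130549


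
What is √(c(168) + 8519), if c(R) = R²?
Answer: √36743 ≈ 191.68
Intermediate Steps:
√(c(168) + 8519) = √(168² + 8519) = √(28224 + 8519) = √36743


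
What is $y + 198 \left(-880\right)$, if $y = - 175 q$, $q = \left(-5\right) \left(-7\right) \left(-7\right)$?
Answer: $-131365$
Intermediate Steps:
$q = -245$ ($q = 35 \left(-7\right) = -245$)
$y = 42875$ ($y = \left(-175\right) \left(-245\right) = 42875$)
$y + 198 \left(-880\right) = 42875 + 198 \left(-880\right) = 42875 - 174240 = -131365$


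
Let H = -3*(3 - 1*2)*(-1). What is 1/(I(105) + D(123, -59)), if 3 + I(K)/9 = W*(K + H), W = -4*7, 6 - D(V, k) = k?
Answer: -1/27178 ≈ -3.6794e-5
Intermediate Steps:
D(V, k) = 6 - k
W = -28
H = 3 (H = -3*(3 - 2)*(-1) = -3*1*(-1) = -3*(-1) = 3)
I(K) = -783 - 252*K (I(K) = -27 + 9*(-28*(K + 3)) = -27 + 9*(-28*(3 + K)) = -27 + 9*(-84 - 28*K) = -27 + (-756 - 252*K) = -783 - 252*K)
1/(I(105) + D(123, -59)) = 1/((-783 - 252*105) + (6 - 1*(-59))) = 1/((-783 - 26460) + (6 + 59)) = 1/(-27243 + 65) = 1/(-27178) = -1/27178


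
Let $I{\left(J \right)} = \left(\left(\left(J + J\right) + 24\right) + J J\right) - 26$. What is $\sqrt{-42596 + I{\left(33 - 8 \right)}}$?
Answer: $i \sqrt{41923} \approx 204.75 i$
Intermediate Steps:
$I{\left(J \right)} = -2 + J^{2} + 2 J$ ($I{\left(J \right)} = \left(\left(2 J + 24\right) + J^{2}\right) - 26 = \left(\left(24 + 2 J\right) + J^{2}\right) - 26 = \left(24 + J^{2} + 2 J\right) - 26 = -2 + J^{2} + 2 J$)
$\sqrt{-42596 + I{\left(33 - 8 \right)}} = \sqrt{-42596 + \left(-2 + \left(33 - 8\right)^{2} + 2 \left(33 - 8\right)\right)} = \sqrt{-42596 + \left(-2 + 25^{2} + 2 \cdot 25\right)} = \sqrt{-42596 + \left(-2 + 625 + 50\right)} = \sqrt{-42596 + 673} = \sqrt{-41923} = i \sqrt{41923}$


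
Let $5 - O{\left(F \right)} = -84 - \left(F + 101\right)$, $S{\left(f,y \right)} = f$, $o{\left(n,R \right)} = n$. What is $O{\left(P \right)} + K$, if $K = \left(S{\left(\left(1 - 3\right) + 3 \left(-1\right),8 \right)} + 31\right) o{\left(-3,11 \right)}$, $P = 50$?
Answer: $162$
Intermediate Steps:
$K = -78$ ($K = \left(\left(\left(1 - 3\right) + 3 \left(-1\right)\right) + 31\right) \left(-3\right) = \left(\left(-2 - 3\right) + 31\right) \left(-3\right) = \left(-5 + 31\right) \left(-3\right) = 26 \left(-3\right) = -78$)
$O{\left(F \right)} = 190 + F$ ($O{\left(F \right)} = 5 - \left(-84 - \left(F + 101\right)\right) = 5 - \left(-84 - \left(101 + F\right)\right) = 5 - \left(-185 - F\right) = 5 + \left(185 + F\right) = 190 + F$)
$O{\left(P \right)} + K = \left(190 + 50\right) - 78 = 240 - 78 = 162$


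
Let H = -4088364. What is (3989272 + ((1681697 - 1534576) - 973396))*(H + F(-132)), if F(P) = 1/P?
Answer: -1706955767994853/132 ≈ -1.2931e+13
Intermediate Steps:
(3989272 + ((1681697 - 1534576) - 973396))*(H + F(-132)) = (3989272 + ((1681697 - 1534576) - 973396))*(-4088364 + 1/(-132)) = (3989272 + (147121 - 973396))*(-4088364 - 1/132) = (3989272 - 826275)*(-539664049/132) = 3162997*(-539664049/132) = -1706955767994853/132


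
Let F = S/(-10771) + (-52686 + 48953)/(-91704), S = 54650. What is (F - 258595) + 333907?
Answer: 74383988445151/987743784 ≈ 75307.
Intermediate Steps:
F = -4971415457/987743784 (F = 54650/(-10771) + (-52686 + 48953)/(-91704) = 54650*(-1/10771) - 3733*(-1/91704) = -54650/10771 + 3733/91704 = -4971415457/987743784 ≈ -5.0331)
(F - 258595) + 333907 = (-4971415457/987743784 - 258595) + 333907 = -255430575238937/987743784 + 333907 = 74383988445151/987743784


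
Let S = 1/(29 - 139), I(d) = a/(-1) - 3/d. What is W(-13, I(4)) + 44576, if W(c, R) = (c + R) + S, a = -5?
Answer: 9804793/220 ≈ 44567.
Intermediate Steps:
I(d) = 5 - 3/d (I(d) = -5/(-1) - 3/d = -5*(-1) - 3/d = 5 - 3/d)
S = -1/110 (S = 1/(-110) = -1/110 ≈ -0.0090909)
W(c, R) = -1/110 + R + c (W(c, R) = (c + R) - 1/110 = (R + c) - 1/110 = -1/110 + R + c)
W(-13, I(4)) + 44576 = (-1/110 + (5 - 3/4) - 13) + 44576 = (-1/110 + (5 - 3*¼) - 13) + 44576 = (-1/110 + (5 - ¾) - 13) + 44576 = (-1/110 + 17/4 - 13) + 44576 = -1927/220 + 44576 = 9804793/220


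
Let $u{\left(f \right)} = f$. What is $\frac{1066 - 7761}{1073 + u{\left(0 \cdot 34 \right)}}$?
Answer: $- \frac{6695}{1073} \approx -6.2395$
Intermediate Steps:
$\frac{1066 - 7761}{1073 + u{\left(0 \cdot 34 \right)}} = \frac{1066 - 7761}{1073 + 0 \cdot 34} = - \frac{6695}{1073 + 0} = - \frac{6695}{1073}$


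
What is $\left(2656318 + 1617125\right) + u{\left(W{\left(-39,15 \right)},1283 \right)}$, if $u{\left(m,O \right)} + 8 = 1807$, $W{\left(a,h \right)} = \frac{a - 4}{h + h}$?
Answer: $4275242$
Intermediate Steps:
$W{\left(a,h \right)} = \frac{-4 + a}{2 h}$
$u{\left(m,O \right)} = 1799$ ($u{\left(m,O \right)} = -8 + 1807 = 1799$)
$\left(2656318 + 1617125\right) + u{\left(W{\left(-39,15 \right)},1283 \right)} = \left(2656318 + 1617125\right) + 1799 = 4273443 + 1799 = 4275242$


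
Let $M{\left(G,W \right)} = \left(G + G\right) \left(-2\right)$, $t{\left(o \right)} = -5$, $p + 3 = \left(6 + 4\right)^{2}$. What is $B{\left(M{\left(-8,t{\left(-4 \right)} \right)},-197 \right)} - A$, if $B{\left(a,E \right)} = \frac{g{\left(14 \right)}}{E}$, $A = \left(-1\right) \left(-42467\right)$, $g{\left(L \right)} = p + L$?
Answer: $- \frac{8366110}{197} \approx -42468.0$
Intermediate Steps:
$p = 97$ ($p = -3 + \left(6 + 4\right)^{2} = -3 + 10^{2} = -3 + 100 = 97$)
$M{\left(G,W \right)} = - 4 G$ ($M{\left(G,W \right)} = 2 G \left(-2\right) = - 4 G$)
$g{\left(L \right)} = 97 + L$
$A = 42467$
$B{\left(a,E \right)} = \frac{111}{E}$ ($B{\left(a,E \right)} = \frac{97 + 14}{E} = \frac{111}{E}$)
$B{\left(M{\left(-8,t{\left(-4 \right)} \right)},-197 \right)} - A = \frac{111}{-197} - 42467 = 111 \left(- \frac{1}{197}\right) - 42467 = - \frac{111}{197} - 42467 = - \frac{8366110}{197}$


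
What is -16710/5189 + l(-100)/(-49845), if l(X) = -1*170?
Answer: -166405564/51729141 ≈ -3.2169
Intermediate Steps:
l(X) = -170
-16710/5189 + l(-100)/(-49845) = -16710/5189 - 170/(-49845) = -16710*1/5189 - 170*(-1/49845) = -16710/5189 + 34/9969 = -166405564/51729141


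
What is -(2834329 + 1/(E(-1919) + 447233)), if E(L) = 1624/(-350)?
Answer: -31689807759286/11180709 ≈ -2.8343e+6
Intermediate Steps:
E(L) = -116/25 (E(L) = 1624*(-1/350) = -116/25)
-(2834329 + 1/(E(-1919) + 447233)) = -(2834329 + 1/(-116/25 + 447233)) = -(2834329 + 1/(11180709/25)) = -(2834329 + 25/11180709) = -1*31689807759286/11180709 = -31689807759286/11180709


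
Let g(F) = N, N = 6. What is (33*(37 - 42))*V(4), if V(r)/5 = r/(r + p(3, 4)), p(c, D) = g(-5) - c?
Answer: -3300/7 ≈ -471.43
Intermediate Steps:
g(F) = 6
p(c, D) = 6 - c
V(r) = 5*r/(3 + r) (V(r) = 5*(r/(r + (6 - 1*3))) = 5*(r/(r + (6 - 3))) = 5*(r/(r + 3)) = 5*(r/(3 + r)) = 5*r/(3 + r))
(33*(37 - 42))*V(4) = (33*(37 - 42))*(5*4/(3 + 4)) = (33*(-5))*(5*4/7) = -825*4/7 = -165*20/7 = -3300/7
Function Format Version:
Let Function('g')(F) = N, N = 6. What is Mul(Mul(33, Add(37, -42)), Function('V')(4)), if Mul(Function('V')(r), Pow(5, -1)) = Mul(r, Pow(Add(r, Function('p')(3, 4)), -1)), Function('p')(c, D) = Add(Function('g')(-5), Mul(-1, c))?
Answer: Rational(-3300, 7) ≈ -471.43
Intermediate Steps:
Function('g')(F) = 6
Function('p')(c, D) = Add(6, Mul(-1, c))
Function('V')(r) = Mul(5, r, Pow(Add(3, r), -1)) (Function('V')(r) = Mul(5, Mul(r, Pow(Add(r, Add(6, Mul(-1, 3))), -1))) = Mul(5, Mul(r, Pow(Add(r, Add(6, -3)), -1))) = Mul(5, Mul(r, Pow(Add(r, 3), -1))) = Mul(5, Mul(r, Pow(Add(3, r), -1))) = Mul(5, r, Pow(Add(3, r), -1)))
Mul(Mul(33, Add(37, -42)), Function('V')(4)) = Mul(Mul(33, Add(37, -42)), Mul(5, 4, Pow(Add(3, 4), -1))) = Mul(Mul(33, -5), Mul(5, 4, Pow(7, -1))) = Mul(-165, Mul(5, 4, Rational(1, 7))) = Mul(-165, Rational(20, 7)) = Rational(-3300, 7)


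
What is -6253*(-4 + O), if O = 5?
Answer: -6253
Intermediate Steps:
-6253*(-4 + O) = -6253*(-4 + 5) = -6253*1 = -6253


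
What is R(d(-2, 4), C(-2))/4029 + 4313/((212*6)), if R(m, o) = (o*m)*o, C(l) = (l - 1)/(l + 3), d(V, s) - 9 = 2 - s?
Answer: 5819071/1708296 ≈ 3.4064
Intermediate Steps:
d(V, s) = 11 - s (d(V, s) = 9 + (2 - s) = 11 - s)
C(l) = (-1 + l)/(3 + l)
R(m, o) = m*o**2 (R(m, o) = (m*o)*o = m*o**2)
R(d(-2, 4), C(-2))/4029 + 4313/((212*6)) = ((11 - 1*4)*((-1 - 2)/(3 - 2))**2)/4029 + 4313/((212*6)) = ((11 - 4)*(-3/1)**2)*(1/4029) + 4313/1272 = (7*(1*(-3))**2)*(1/4029) + 4313*(1/1272) = (7*(-3)**2)*(1/4029) + 4313/1272 = (7*9)*(1/4029) + 4313/1272 = 63*(1/4029) + 4313/1272 = 21/1343 + 4313/1272 = 5819071/1708296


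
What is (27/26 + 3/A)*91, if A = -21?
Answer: 163/2 ≈ 81.500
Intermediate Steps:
(27/26 + 3/A)*91 = (27/26 + 3/(-21))*91 = (27*(1/26) + 3*(-1/21))*91 = (27/26 - ⅐)*91 = (163/182)*91 = 163/2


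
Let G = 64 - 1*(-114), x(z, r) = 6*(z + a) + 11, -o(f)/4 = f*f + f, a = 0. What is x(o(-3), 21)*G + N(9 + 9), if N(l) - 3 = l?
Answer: -23653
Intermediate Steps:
o(f) = -4*f - 4*f² (o(f) = -4*(f*f + f) = -4*(f² + f) = -4*(f + f²) = -4*f - 4*f²)
x(z, r) = 11 + 6*z (x(z, r) = 6*(z + 0) + 11 = 6*z + 11 = 11 + 6*z)
N(l) = 3 + l
G = 178 (G = 64 + 114 = 178)
x(o(-3), 21)*G + N(9 + 9) = (11 + 6*(-4*(-3)*(1 - 3)))*178 + (3 + (9 + 9)) = (11 + 6*(-4*(-3)*(-2)))*178 + (3 + 18) = (11 + 6*(-24))*178 + 21 = (11 - 144)*178 + 21 = -133*178 + 21 = -23674 + 21 = -23653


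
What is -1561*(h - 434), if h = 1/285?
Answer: 193078529/285 ≈ 6.7747e+5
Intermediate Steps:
h = 1/285 ≈ 0.0035088
-1561*(h - 434) = -1561*(1/285 - 434) = -1561*(-123689/285) = 193078529/285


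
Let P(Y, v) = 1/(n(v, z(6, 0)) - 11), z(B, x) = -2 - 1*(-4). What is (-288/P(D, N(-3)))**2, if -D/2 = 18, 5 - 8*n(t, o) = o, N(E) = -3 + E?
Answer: 9363600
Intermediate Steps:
z(B, x) = 2 (z(B, x) = -2 + 4 = 2)
n(t, o) = 5/8 - o/8
D = -36 (D = -2*18 = -36)
P(Y, v) = -8/85 (P(Y, v) = 1/((5/8 - 1/8*2) - 11) = 1/((5/8 - 1/4) - 11) = 1/(3/8 - 11) = 1/(-85/8) = -8/85)
(-288/P(D, N(-3)))**2 = (-288/(-8/85))**2 = (-288*(-85/8))**2 = 3060**2 = 9363600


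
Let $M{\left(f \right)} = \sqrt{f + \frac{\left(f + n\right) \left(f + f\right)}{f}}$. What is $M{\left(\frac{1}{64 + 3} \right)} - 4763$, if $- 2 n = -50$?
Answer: $-4763 + \frac{\sqrt{224651}}{67} \approx -4755.9$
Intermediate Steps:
$n = 25$ ($n = \left(- \frac{1}{2}\right) \left(-50\right) = 25$)
$M{\left(f \right)} = \sqrt{50 + 3 f}$ ($M{\left(f \right)} = \sqrt{f + \frac{\left(f + 25\right) \left(f + f\right)}{f}} = \sqrt{f + \frac{\left(25 + f\right) 2 f}{f}} = \sqrt{f + \frac{2 f \left(25 + f\right)}{f}} = \sqrt{f + \left(50 + 2 f\right)} = \sqrt{50 + 3 f}$)
$M{\left(\frac{1}{64 + 3} \right)} - 4763 = \sqrt{50 + \frac{3}{64 + 3}} - 4763 = \sqrt{50 + \frac{3}{67}} - 4763 = \sqrt{\frac{3353}{67}} - 4763 = \frac{\sqrt{224651}}{67} - 4763 = -4763 + \frac{\sqrt{224651}}{67}$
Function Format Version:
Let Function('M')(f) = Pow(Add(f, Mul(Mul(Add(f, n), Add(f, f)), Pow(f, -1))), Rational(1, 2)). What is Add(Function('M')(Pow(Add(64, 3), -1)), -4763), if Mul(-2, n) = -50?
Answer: Add(-4763, Mul(Rational(1, 67), Pow(224651, Rational(1, 2)))) ≈ -4755.9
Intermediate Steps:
n = 25 (n = Mul(Rational(-1, 2), -50) = 25)
Function('M')(f) = Pow(Add(50, Mul(3, f)), Rational(1, 2)) (Function('M')(f) = Pow(Add(f, Mul(Mul(Add(f, 25), Add(f, f)), Pow(f, -1))), Rational(1, 2)) = Pow(Add(f, Mul(Mul(Add(25, f), Mul(2, f)), Pow(f, -1))), Rational(1, 2)) = Pow(Add(f, Mul(Mul(2, f, Add(25, f)), Pow(f, -1))), Rational(1, 2)) = Pow(Add(f, Add(50, Mul(2, f))), Rational(1, 2)) = Pow(Add(50, Mul(3, f)), Rational(1, 2)))
Add(Function('M')(Pow(Add(64, 3), -1)), -4763) = Add(Pow(Add(50, Mul(3, Pow(Add(64, 3), -1))), Rational(1, 2)), -4763) = Add(Pow(Add(50, Mul(3, Pow(67, -1))), Rational(1, 2)), -4763) = Add(Pow(Add(50, Mul(3, Rational(1, 67))), Rational(1, 2)), -4763) = Add(Pow(Add(50, Rational(3, 67)), Rational(1, 2)), -4763) = Add(Pow(Rational(3353, 67), Rational(1, 2)), -4763) = Add(Mul(Rational(1, 67), Pow(224651, Rational(1, 2))), -4763) = Add(-4763, Mul(Rational(1, 67), Pow(224651, Rational(1, 2))))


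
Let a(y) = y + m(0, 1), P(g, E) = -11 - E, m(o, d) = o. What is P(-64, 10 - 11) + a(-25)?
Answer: -35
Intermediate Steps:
a(y) = y (a(y) = y + 0 = y)
P(-64, 10 - 11) + a(-25) = (-11 - (10 - 11)) - 25 = (-11 - 1*(-1)) - 25 = (-11 + 1) - 25 = -10 - 25 = -35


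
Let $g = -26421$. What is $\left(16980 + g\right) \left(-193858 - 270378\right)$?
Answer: $4382852076$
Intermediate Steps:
$\left(16980 + g\right) \left(-193858 - 270378\right) = \left(16980 - 26421\right) \left(-193858 - 270378\right) = \left(-9441\right) \left(-464236\right) = 4382852076$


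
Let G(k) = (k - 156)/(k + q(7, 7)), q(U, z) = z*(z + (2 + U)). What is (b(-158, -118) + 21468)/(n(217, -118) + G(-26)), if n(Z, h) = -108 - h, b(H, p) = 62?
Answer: 925790/339 ≈ 2730.9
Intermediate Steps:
q(U, z) = z*(2 + U + z)
G(k) = (-156 + k)/(112 + k) (G(k) = (k - 156)/(k + 7*(2 + 7 + 7)) = (-156 + k)/(k + 7*16) = (-156 + k)/(k + 112) = (-156 + k)/(112 + k))
(b(-158, -118) + 21468)/(n(217, -118) + G(-26)) = (62 + 21468)/((-108 - 1*(-118)) + (-156 - 26)/(112 - 26)) = 21530/((-108 + 118) - 182/86) = 21530/(10 + (1/86)*(-182)) = 21530/(10 - 91/43) = 21530/(339/43) = 21530*(43/339) = 925790/339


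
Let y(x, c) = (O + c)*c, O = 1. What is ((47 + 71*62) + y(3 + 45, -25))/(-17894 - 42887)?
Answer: -5049/60781 ≈ -0.083069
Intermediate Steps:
y(x, c) = c*(1 + c) (y(x, c) = (1 + c)*c = c*(1 + c))
((47 + 71*62) + y(3 + 45, -25))/(-17894 - 42887) = ((47 + 71*62) - 25*(1 - 25))/(-17894 - 42887) = ((47 + 4402) - 25*(-24))/(-60781) = (4449 + 600)*(-1/60781) = 5049*(-1/60781) = -5049/60781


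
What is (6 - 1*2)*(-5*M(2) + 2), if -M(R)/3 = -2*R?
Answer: -232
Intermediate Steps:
M(R) = 6*R (M(R) = -(-6)*R = 6*R)
(6 - 1*2)*(-5*M(2) + 2) = (6 - 1*2)*(-30*2 + 2) = (6 - 2)*(-5*12 + 2) = 4*(-60 + 2) = 4*(-58) = -232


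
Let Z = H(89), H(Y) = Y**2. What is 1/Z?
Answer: 1/7921 ≈ 0.00012625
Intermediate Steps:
Z = 7921 (Z = 89**2 = 7921)
1/Z = 1/7921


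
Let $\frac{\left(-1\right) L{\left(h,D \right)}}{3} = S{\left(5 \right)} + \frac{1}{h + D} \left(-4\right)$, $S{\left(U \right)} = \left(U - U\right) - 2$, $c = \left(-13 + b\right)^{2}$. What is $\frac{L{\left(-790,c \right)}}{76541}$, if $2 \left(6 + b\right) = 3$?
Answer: $\frac{3854}{49368945} \approx 7.8065 \cdot 10^{-5}$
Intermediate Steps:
$b = - \frac{9}{2}$ ($b = -6 + \frac{1}{2} \cdot 3 = -6 + \frac{3}{2} = - \frac{9}{2} \approx -4.5$)
$c = \frac{1225}{4}$ ($c = \left(-13 - \frac{9}{2}\right)^{2} = \left(- \frac{35}{2}\right)^{2} = \frac{1225}{4} \approx 306.25$)
$S{\left(U \right)} = -2$ ($S{\left(U \right)} = 0 - 2 = -2$)
$L{\left(h,D \right)} = 6 + \frac{12}{D + h}$ ($L{\left(h,D \right)} = - 3 \left(-2 + \frac{1}{h + D} \left(-4\right)\right) = - 3 \left(-2 + \frac{1}{D + h} \left(-4\right)\right) = - 3 \left(-2 - \frac{4}{D + h}\right) = 6 + \frac{12}{D + h}$)
$\frac{L{\left(-790,c \right)}}{76541} = \frac{6 \frac{1}{\frac{1225}{4} - 790} \left(2 + \frac{1225}{4} - 790\right)}{76541} = 6 \frac{1}{- \frac{1935}{4}} \left(- \frac{1927}{4}\right) \frac{1}{76541} = 6 \left(- \frac{4}{1935}\right) \left(- \frac{1927}{4}\right) \frac{1}{76541} = \frac{3854}{645} \cdot \frac{1}{76541} = \frac{3854}{49368945}$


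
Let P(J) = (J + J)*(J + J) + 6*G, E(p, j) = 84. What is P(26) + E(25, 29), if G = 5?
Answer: 2818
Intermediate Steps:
P(J) = 30 + 4*J**2 (P(J) = (J + J)*(J + J) + 6*5 = (2*J)*(2*J) + 30 = 4*J**2 + 30 = 30 + 4*J**2)
P(26) + E(25, 29) = (30 + 4*26**2) + 84 = (30 + 4*676) + 84 = (30 + 2704) + 84 = 2734 + 84 = 2818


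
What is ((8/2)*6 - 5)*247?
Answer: 4693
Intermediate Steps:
((8/2)*6 - 5)*247 = ((8*(½))*6 - 5)*247 = (4*6 - 5)*247 = (24 - 5)*247 = 19*247 = 4693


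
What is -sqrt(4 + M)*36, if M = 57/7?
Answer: -36*sqrt(595)/7 ≈ -125.45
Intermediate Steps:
M = 57/7 (M = 57*(1/7) = 57/7 ≈ 8.1429)
-sqrt(4 + M)*36 = -sqrt(4 + 57/7)*36 = -sqrt(85/7)*36 = -sqrt(595)/7*36 = -36*sqrt(595)/7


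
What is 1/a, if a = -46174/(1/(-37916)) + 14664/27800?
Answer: 3475/6083798511233 ≈ 5.7119e-10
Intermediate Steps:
a = 6083798511233/3475 (a = -46174/(-1/37916) + 14664*(1/27800) = -46174*(-37916) + 1833/3475 = 1750733384 + 1833/3475 = 6083798511233/3475 ≈ 1.7507e+9)
1/a = 1/(6083798511233/3475) = 3475/6083798511233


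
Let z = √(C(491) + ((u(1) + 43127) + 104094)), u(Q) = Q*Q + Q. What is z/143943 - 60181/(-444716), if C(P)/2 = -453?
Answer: 60181/444716 + √146317/143943 ≈ 0.13798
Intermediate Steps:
u(Q) = Q + Q² (u(Q) = Q² + Q = Q + Q²)
C(P) = -906 (C(P) = 2*(-453) = -906)
z = √146317 (z = √(-906 + ((1*(1 + 1) + 43127) + 104094)) = √(-906 + ((1*2 + 43127) + 104094)) = √(-906 + ((2 + 43127) + 104094)) = √(-906 + (43129 + 104094)) = √(-906 + 147223) = √146317 ≈ 382.51)
z/143943 - 60181/(-444716) = √146317/143943 - 60181/(-444716) = √146317*(1/143943) - 60181*(-1/444716) = √146317/143943 + 60181/444716 = 60181/444716 + √146317/143943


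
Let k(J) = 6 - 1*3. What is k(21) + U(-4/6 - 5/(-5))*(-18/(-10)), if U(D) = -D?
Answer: 12/5 ≈ 2.4000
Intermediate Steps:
k(J) = 3 (k(J) = 6 - 3 = 3)
k(21) + U(-4/6 - 5/(-5))*(-18/(-10)) = 3 + (-(-4/6 - 5/(-5)))*(-18/(-10)) = 3 + (-(-4*⅙ - 5*(-⅕)))*(-18*(-⅒)) = 3 - (-⅔ + 1)*(9/5) = 3 - 1*⅓*(9/5) = 3 - ⅓*9/5 = 3 - ⅗ = 12/5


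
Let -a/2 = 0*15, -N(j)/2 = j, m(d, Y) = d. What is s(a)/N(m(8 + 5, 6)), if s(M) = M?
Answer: 0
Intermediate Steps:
N(j) = -2*j
a = 0 (a = -0*15 = -2*0 = 0)
s(a)/N(m(8 + 5, 6)) = 0/((-2*(8 + 5))) = 0/((-2*13)) = 0/(-26) = 0*(-1/26) = 0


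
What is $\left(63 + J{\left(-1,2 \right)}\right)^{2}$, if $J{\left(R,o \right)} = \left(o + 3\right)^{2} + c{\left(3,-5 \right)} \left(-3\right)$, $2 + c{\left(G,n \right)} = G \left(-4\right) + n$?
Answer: $21025$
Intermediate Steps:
$c{\left(G,n \right)} = -2 + n - 4 G$ ($c{\left(G,n \right)} = -2 + \left(G \left(-4\right) + n\right) = -2 - \left(- n + 4 G\right) = -2 + n - 4 G$)
$J{\left(R,o \right)} = 57 + \left(3 + o\right)^{2}$ ($J{\left(R,o \right)} = \left(o + 3\right)^{2} + \left(-2 - 5 - 12\right) \left(-3\right) = \left(3 + o\right)^{2} + \left(-2 - 5 - 12\right) \left(-3\right) = \left(3 + o\right)^{2} - -57 = \left(3 + o\right)^{2} + 57 = 57 + \left(3 + o\right)^{2}$)
$\left(63 + J{\left(-1,2 \right)}\right)^{2} = \left(63 + \left(57 + \left(3 + 2\right)^{2}\right)\right)^{2} = \left(63 + \left(57 + 5^{2}\right)\right)^{2} = \left(63 + \left(57 + 25\right)\right)^{2} = \left(63 + 82\right)^{2} = 145^{2} = 21025$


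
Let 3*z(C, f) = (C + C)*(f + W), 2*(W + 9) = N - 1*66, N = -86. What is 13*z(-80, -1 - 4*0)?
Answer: 178880/3 ≈ 59627.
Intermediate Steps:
W = -85 (W = -9 + (-86 - 1*66)/2 = -9 + (-86 - 66)/2 = -9 + (½)*(-152) = -9 - 76 = -85)
z(C, f) = 2*C*(-85 + f)/3 (z(C, f) = ((C + C)*(f - 85))/3 = ((2*C)*(-85 + f))/3 = (2*C*(-85 + f))/3 = 2*C*(-85 + f)/3)
13*z(-80, -1 - 4*0) = 13*((⅔)*(-80)*(-85 + (-1 - 4*0))) = 13*((⅔)*(-80)*(-85 + (-1 + 0))) = 13*((⅔)*(-80)*(-85 - 1)) = 13*((⅔)*(-80)*(-86)) = 13*(13760/3) = 178880/3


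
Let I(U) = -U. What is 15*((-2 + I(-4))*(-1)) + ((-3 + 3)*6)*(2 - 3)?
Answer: -30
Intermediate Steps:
15*((-2 + I(-4))*(-1)) + ((-3 + 3)*6)*(2 - 3) = 15*((-2 - 1*(-4))*(-1)) + ((-3 + 3)*6)*(2 - 3) = 15*((-2 + 4)*(-1)) + (0*6)*(-1) = 15*(2*(-1)) + 0*(-1) = 15*(-2) + 0 = -30 + 0 = -30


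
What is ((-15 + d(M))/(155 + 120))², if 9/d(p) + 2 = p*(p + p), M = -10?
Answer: 108241/36602500 ≈ 0.0029572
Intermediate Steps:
d(p) = 9/(-2 + 2*p²) (d(p) = 9/(-2 + p*(p + p)) = 9/(-2 + p*(2*p)) = 9/(-2 + 2*p²))
((-15 + d(M))/(155 + 120))² = ((-15 + 9/(2*(-1 + (-10)²)))/(155 + 120))² = ((-15 + 9/(2*(-1 + 100)))/275)² = ((-15 + (9/2)/99)*(1/275))² = ((-15 + (9/2)*(1/99))*(1/275))² = ((-15 + 1/22)*(1/275))² = (-329/22*1/275)² = (-329/6050)² = 108241/36602500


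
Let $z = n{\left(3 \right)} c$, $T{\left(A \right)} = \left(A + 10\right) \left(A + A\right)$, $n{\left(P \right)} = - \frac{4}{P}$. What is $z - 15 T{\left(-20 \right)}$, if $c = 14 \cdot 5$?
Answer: $- \frac{18280}{3} \approx -6093.3$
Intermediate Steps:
$c = 70$
$T{\left(A \right)} = 2 A \left(10 + A\right)$ ($T{\left(A \right)} = \left(10 + A\right) 2 A = 2 A \left(10 + A\right)$)
$z = - \frac{280}{3}$ ($z = - \frac{4}{3} \cdot 70 = \left(-4\right) \frac{1}{3} \cdot 70 = \left(- \frac{4}{3}\right) 70 = - \frac{280}{3} \approx -93.333$)
$z - 15 T{\left(-20 \right)} = - \frac{280}{3} - 15 \cdot 2 \left(-20\right) \left(10 - 20\right) = - \frac{280}{3} - 15 \cdot 2 \left(-20\right) \left(-10\right) = - \frac{280}{3} - 6000 = - \frac{18280}{3}$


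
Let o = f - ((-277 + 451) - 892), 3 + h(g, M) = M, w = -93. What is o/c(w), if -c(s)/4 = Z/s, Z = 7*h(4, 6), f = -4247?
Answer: -109399/28 ≈ -3907.1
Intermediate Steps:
h(g, M) = -3 + M
Z = 21 (Z = 7*(-3 + 6) = 7*3 = 21)
c(s) = -84/s
o = -3529 (o = -4247 - ((-277 + 451) - 892) = -4247 - (174 - 892) = -4247 - 1*(-718) = -4247 + 718 = -3529)
o/c(w) = -3529/((-84/(-93))) = -3529/((-84*(-1/93))) = -3529/28/31 = -3529*31/28 = -109399/28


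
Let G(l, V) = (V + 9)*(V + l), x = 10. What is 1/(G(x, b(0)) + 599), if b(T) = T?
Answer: 1/689 ≈ 0.0014514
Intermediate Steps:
G(l, V) = (9 + V)*(V + l)
1/(G(x, b(0)) + 599) = 1/((0² + 9*0 + 9*10 + 0*10) + 599) = 1/((0 + 0 + 90 + 0) + 599) = 1/(90 + 599) = 1/689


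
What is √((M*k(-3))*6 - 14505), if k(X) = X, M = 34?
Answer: I*√15117 ≈ 122.95*I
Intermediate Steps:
√((M*k(-3))*6 - 14505) = √((34*(-3))*6 - 14505) = √(-102*6 - 14505) = √(-612 - 14505) = √(-15117) = I*√15117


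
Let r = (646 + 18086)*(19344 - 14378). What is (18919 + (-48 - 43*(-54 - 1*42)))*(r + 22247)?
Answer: 2139950211641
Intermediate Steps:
r = 93023112 (r = 18732*4966 = 93023112)
(18919 + (-48 - 43*(-54 - 1*42)))*(r + 22247) = (18919 + (-48 - 43*(-54 - 1*42)))*(93023112 + 22247) = (18919 + (-48 - 43*(-54 - 42)))*93045359 = (18919 + (-48 - 43*(-96)))*93045359 = (18919 + (-48 + 4128))*93045359 = (18919 + 4080)*93045359 = 22999*93045359 = 2139950211641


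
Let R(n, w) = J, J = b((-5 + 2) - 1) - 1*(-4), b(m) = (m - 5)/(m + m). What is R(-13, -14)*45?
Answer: 1845/8 ≈ 230.63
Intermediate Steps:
b(m) = (-5 + m)/(2*m) (b(m) = (-5 + m)/((2*m)) = (-5 + m)*(1/(2*m)) = (-5 + m)/(2*m))
J = 41/8 (J = (-5 + ((-5 + 2) - 1))/(2*((-5 + 2) - 1)) - 1*(-4) = (-5 + (-3 - 1))/(2*(-3 - 1)) + 4 = (½)*(-5 - 4)/(-4) + 4 = (½)*(-¼)*(-9) + 4 = 9/8 + 4 = 41/8 ≈ 5.1250)
R(n, w) = 41/8
R(-13, -14)*45 = (41/8)*45 = 1845/8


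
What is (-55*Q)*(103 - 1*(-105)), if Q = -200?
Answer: 2288000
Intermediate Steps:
(-55*Q)*(103 - 1*(-105)) = (-55*(-200))*(103 - 1*(-105)) = 11000*(103 + 105) = 11000*208 = 2288000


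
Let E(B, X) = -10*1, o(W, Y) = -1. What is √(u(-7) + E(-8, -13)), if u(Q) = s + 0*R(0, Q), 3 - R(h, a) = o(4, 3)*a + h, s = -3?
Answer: I*√13 ≈ 3.6056*I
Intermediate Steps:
R(h, a) = 3 + a - h (R(h, a) = 3 - (-a + h) = 3 - (h - a) = 3 + (a - h) = 3 + a - h)
u(Q) = -3 (u(Q) = -3 + 0*(3 + Q - 1*0) = -3 + 0*(3 + Q + 0) = -3 + 0*(3 + Q) = -3 + 0 = -3)
E(B, X) = -10
√(u(-7) + E(-8, -13)) = √(-3 - 10) = √(-13) = I*√13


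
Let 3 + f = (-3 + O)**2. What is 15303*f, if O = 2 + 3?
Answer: 15303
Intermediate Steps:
O = 5
f = 1 (f = -3 + (-3 + 5)**2 = -3 + 2**2 = -3 + 4 = 1)
15303*f = 15303*1 = 15303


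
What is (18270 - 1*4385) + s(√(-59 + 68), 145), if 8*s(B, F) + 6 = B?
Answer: 111077/8 ≈ 13885.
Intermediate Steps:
s(B, F) = -¾ + B/8
(18270 - 1*4385) + s(√(-59 + 68), 145) = (18270 - 1*4385) + (-¾ + √(-59 + 68)/8) = (18270 - 4385) + (-¾ + √9/8) = 13885 + (-¾ + (⅛)*3) = 13885 + (-¾ + 3/8) = 13885 - 3/8 = 111077/8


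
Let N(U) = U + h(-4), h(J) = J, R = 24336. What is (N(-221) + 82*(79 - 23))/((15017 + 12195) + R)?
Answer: 4367/51548 ≈ 0.084717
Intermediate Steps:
N(U) = -4 + U (N(U) = U - 4 = -4 + U)
(N(-221) + 82*(79 - 23))/((15017 + 12195) + R) = ((-4 - 221) + 82*(79 - 23))/((15017 + 12195) + 24336) = (-225 + 82*56)/(27212 + 24336) = (-225 + 4592)/51548 = 4367*(1/51548) = 4367/51548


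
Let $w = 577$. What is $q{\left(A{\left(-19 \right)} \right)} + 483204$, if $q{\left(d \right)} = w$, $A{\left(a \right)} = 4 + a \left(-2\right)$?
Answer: $483781$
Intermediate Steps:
$A{\left(a \right)} = 4 - 2 a$
$q{\left(d \right)} = 577$
$q{\left(A{\left(-19 \right)} \right)} + 483204 = 577 + 483204 = 483781$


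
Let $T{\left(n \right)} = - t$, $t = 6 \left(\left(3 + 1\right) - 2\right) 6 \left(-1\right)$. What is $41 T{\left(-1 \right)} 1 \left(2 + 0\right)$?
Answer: $5904$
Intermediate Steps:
$t = -72$ ($t = 6 \left(4 - 2\right) 6 \left(-1\right) = 6 \cdot 2 \cdot 6 \left(-1\right) = 6 \cdot 12 \left(-1\right) = 72 \left(-1\right) = -72$)
$T{\left(n \right)} = 72$ ($T{\left(n \right)} = \left(-1\right) \left(-72\right) = 72$)
$41 T{\left(-1 \right)} 1 \left(2 + 0\right) = 41 \cdot 72 \cdot 1 \left(2 + 0\right) = 2952 \cdot 1 \cdot 2 = 2952 \cdot 2 = 5904$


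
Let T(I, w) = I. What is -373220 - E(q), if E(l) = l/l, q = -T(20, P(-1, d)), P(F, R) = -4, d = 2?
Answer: -373221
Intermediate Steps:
q = -20 (q = -1*20 = -20)
E(l) = 1
-373220 - E(q) = -373220 - 1*1 = -373220 - 1 = -373221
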